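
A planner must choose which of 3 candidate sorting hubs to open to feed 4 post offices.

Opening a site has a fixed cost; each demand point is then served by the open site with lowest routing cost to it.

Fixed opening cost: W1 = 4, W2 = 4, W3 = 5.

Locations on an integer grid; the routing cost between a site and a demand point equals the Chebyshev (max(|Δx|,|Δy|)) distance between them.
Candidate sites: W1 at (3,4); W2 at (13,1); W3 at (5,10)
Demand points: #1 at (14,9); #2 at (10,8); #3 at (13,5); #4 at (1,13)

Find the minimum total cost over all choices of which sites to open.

Open {W2, W3}: assign each demand point to its cheapest open site.
  #1→W2 8, #2→W3 5, #3→W2 4, #4→W3 4
  routing cost 21, fixed 9 → total 30.
Compare {W3}: routing cost 26 + fixed 5 = 31.
Compare {W1, W2, W3}: routing cost 21 + fixed 13 = 34.
Compare {W2}: routing cost 31 + fixed 4 = 35.
All other subsets cost ≥ 31. Minimum total cost: 30.

30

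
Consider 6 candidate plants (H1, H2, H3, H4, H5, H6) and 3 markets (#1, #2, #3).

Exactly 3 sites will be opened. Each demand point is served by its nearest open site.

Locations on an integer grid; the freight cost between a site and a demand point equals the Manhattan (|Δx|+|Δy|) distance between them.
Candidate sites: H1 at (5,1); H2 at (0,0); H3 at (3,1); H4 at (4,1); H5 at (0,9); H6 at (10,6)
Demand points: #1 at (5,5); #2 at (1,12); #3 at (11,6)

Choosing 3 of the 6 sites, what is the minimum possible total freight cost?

Open {H1, H5, H6}.
  #1→H1 4, #2→H5 4, #3→H6 1  ⇒ total 9.
Compare {H4, H5, H6}: total 10.
Compare {H2, H5, H6}: total 11.
No size-3 selection does better; minimum is 9.

9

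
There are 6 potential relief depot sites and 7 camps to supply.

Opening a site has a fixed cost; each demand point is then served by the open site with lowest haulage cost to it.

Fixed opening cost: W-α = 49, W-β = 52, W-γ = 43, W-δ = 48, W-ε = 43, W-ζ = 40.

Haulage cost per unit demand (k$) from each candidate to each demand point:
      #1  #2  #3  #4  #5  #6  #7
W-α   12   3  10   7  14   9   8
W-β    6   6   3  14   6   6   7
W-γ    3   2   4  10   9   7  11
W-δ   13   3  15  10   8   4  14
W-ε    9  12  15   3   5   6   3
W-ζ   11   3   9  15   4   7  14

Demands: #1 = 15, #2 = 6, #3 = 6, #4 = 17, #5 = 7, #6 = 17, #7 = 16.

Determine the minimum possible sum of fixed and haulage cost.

403

Open {W-γ, W-ε}: assign each demand point to its cheapest open site.
  #1→W-γ 15×3=45, #2→W-γ 6×2=12, #3→W-γ 6×4=24, #4→W-ε 17×3=51, #5→W-ε 7×5=35, #6→W-ε 17×6=102, #7→W-ε 16×3=48
  haulage cost 317, fixed 86 → total 403.
Compare {W-γ, W-δ, W-ε}: haulage cost 283 + fixed 134 = 417.
Compare {W-γ, W-ε, W-ζ}: haulage cost 310 + fixed 126 = 436.
Compare {W-β, W-γ, W-ε}: haulage cost 311 + fixed 138 = 449.
All other subsets cost ≥ 417. Minimum total cost: 403.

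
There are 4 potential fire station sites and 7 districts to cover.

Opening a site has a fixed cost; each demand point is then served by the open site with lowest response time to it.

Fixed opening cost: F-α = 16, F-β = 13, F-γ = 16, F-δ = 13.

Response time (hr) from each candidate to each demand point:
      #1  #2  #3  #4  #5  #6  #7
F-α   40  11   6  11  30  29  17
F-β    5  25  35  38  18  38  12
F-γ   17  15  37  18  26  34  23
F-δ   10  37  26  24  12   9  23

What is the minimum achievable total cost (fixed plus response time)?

Open {F-α, F-δ}: assign each demand point to its cheapest open site.
  #1→F-δ 10, #2→F-α 11, #3→F-α 6, #4→F-α 11, #5→F-δ 12, #6→F-δ 9, #7→F-α 17
  response time 76, fixed 29 → total 105.
Compare {F-α, F-β, F-δ}: response time 66 + fixed 42 = 108.
Compare {F-α, F-β}: response time 92 + fixed 29 = 121.
Compare {F-α, F-γ, F-δ}: response time 76 + fixed 45 = 121.
All other subsets cost ≥ 108. Minimum total cost: 105.

105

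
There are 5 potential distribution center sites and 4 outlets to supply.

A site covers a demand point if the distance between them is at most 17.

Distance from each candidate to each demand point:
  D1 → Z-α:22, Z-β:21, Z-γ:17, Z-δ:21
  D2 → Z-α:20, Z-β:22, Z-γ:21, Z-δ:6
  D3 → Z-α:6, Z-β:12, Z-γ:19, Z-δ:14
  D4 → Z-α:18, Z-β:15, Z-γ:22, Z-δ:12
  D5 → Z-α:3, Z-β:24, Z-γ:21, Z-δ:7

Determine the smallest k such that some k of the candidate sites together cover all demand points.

Coverage sets (demand points within 17 of each site):
  D1: {Z-γ}
  D2: {Z-δ}
  D3: {Z-α, Z-β, Z-δ}
  D4: {Z-β, Z-δ}
  D5: {Z-α, Z-δ}
No single site covers all 4 demand points.
But {D1, D3} covers everything, so the minimum is 2.

2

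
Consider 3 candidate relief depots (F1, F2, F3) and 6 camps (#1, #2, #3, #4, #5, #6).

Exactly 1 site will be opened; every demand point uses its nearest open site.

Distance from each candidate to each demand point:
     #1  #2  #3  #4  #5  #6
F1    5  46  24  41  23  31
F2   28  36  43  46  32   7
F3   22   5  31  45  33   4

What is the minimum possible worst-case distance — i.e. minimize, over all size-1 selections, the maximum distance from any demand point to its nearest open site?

45

Open {F3}.
  Farthest demand point is #4 at distance 45 (to F3); all others are ≤ 45.
With {F1} the worst case is 46.
With {F2} the worst case is 46.
No size-1 selection achieves below 45.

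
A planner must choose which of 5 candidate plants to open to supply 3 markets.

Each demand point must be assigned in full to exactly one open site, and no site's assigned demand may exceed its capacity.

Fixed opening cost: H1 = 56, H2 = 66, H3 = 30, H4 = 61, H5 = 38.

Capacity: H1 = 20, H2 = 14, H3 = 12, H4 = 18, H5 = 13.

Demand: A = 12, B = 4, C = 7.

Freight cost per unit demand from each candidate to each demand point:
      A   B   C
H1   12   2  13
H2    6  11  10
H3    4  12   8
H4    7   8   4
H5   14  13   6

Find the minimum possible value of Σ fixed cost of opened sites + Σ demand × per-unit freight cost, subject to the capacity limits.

Open {H3, H4}; cheapest assignment that respects the capacities:
  H3 (cap 12, load 12): A — cost 12×4 = 48
  H4 (cap 18, load 11): B, C — cost 4×8 + 7×4 = 60
  Shipping 108, fixed 91 → total 199.
  Any other capacity-feasible assignment to {H3, H4} ships for at least 108.
Compare {H3, H5}: its best feasible assignment gives total 210.
Compare {H1, H3, H5}: its best feasible assignment gives total 222.
Every other set of open sites that can feasibly serve all demand totals ≥ 210 even under its best assignment. Minimum: 199.

199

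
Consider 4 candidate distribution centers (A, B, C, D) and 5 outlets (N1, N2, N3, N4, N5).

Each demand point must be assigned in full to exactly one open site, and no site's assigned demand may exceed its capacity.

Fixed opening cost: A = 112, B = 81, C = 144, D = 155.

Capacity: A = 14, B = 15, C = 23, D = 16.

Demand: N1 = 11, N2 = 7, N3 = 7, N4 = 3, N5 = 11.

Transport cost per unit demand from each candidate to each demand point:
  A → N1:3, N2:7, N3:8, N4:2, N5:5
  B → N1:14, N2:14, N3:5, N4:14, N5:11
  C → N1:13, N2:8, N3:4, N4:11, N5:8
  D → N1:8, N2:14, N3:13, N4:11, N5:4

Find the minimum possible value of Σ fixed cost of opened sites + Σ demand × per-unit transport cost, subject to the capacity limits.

Open {A, B, C}; cheapest assignment that respects the capacities:
  A (cap 14, load 14): N1, N4 — cost 11×3 + 3×2 = 39
  B (cap 15, load 7): N3 — cost 7×5 = 35
  C (cap 23, load 18): N2, N5 — cost 7×8 + 11×8 = 144
  Shipping 218, fixed 337 → total 555.
  Any other capacity-feasible assignment to {A, B, C} ships for at least 218.
Compare {A, B, D}: its best feasible assignment gives total 564.
Compare {A, C, D}: its best feasible assignment gives total 578.
Every other set of open sites that can feasibly serve all demand totals ≥ 564 even under its best assignment. Minimum: 555.

555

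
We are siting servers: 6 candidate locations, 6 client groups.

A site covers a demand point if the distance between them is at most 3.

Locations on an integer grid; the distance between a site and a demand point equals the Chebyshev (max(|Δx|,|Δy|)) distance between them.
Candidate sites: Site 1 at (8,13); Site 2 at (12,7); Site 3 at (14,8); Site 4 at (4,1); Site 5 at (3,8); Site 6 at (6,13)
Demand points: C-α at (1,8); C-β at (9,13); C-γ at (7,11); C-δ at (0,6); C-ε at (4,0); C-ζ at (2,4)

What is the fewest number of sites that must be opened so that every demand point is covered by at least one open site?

Coverage sets (demand points within 3 of each site):
  Site 1: {C-β, C-γ}
  Site 2: {}
  Site 3: {}
  Site 4: {C-ε, C-ζ}
  Site 5: {C-α, C-δ}
  Site 6: {C-β, C-γ}
No 2 sites suffice: every size-2 union leaves at least one demand point uncovered.
But {Site 1, Site 4, Site 5} covers everything, so the minimum is 3.

3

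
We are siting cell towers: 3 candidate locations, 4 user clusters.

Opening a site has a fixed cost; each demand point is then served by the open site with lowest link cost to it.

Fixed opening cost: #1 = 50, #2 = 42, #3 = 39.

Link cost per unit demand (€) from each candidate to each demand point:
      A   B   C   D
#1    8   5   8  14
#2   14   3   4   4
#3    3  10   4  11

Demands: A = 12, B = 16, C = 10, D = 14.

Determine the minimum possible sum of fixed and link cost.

Open {#2, #3}: assign each demand point to its cheapest open site.
  A→#3 12×3=36, B→#2 16×3=48, C→#2 10×4=40, D→#2 14×4=56
  link cost 180, fixed 81 → total 261.
Compare {#1, #2, #3}: link cost 180 + fixed 131 = 311.
Compare {#1, #2}: link cost 240 + fixed 92 = 332.
Compare {#2}: link cost 312 + fixed 42 = 354.
All other subsets cost ≥ 311. Minimum total cost: 261.

261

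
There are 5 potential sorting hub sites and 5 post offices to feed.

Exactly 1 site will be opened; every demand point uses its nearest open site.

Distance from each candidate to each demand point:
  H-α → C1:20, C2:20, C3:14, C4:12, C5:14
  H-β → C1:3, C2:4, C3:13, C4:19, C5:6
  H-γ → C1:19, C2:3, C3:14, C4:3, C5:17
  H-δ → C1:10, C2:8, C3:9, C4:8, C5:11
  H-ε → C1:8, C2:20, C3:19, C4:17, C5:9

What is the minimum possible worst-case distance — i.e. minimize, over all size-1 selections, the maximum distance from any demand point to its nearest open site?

Open {H-δ}.
  Farthest demand point is C5 at distance 11 (to H-δ); all others are ≤ 11.
With {H-β} the worst case is 19.
With {H-γ} the worst case is 19.
No size-1 selection achieves below 11.

11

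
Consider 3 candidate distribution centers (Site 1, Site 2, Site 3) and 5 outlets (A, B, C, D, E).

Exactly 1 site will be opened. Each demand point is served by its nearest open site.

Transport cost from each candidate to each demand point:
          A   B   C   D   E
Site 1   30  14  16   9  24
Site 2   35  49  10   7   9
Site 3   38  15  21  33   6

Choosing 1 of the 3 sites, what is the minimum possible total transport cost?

Open {Site 1}.
  A→Site 1 30, B→Site 1 14, C→Site 1 16, D→Site 1 9, E→Site 1 24  ⇒ total 93.
Compare {Site 2}: total 110.
Compare {Site 3}: total 113.

93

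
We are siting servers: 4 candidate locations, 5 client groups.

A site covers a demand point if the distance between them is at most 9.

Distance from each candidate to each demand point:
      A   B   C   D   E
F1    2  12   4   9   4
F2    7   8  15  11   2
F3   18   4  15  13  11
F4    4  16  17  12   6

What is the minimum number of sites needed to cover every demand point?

2

Coverage sets (demand points within 9 of each site):
  F1: {A, C, D, E}
  F2: {A, B, E}
  F3: {B}
  F4: {A, E}
No single site covers all 5 demand points.
But {F1, F2} covers everything, so the minimum is 2.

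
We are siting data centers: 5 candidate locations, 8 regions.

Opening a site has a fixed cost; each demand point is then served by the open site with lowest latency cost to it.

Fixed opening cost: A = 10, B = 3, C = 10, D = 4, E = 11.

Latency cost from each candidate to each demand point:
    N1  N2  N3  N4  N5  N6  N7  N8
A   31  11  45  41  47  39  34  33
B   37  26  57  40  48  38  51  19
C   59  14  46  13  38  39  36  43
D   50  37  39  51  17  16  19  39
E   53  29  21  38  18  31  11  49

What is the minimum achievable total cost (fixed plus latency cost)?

Open {B, C, D, E}: assign each demand point to its cheapest open site.
  N1→B 37, N2→C 14, N3→E 21, N4→C 13, N5→D 17, N6→D 16, N7→E 11, N8→B 19
  latency cost 148, fixed 28 → total 176.
Compare {A, B, C, D, E}: latency cost 139 + fixed 38 = 177.
Compare {B, C, E}: latency cost 164 + fixed 24 = 188.
Compare {A, C, D, E}: latency cost 153 + fixed 35 = 188.
All other subsets cost ≥ 177. Minimum total cost: 176.

176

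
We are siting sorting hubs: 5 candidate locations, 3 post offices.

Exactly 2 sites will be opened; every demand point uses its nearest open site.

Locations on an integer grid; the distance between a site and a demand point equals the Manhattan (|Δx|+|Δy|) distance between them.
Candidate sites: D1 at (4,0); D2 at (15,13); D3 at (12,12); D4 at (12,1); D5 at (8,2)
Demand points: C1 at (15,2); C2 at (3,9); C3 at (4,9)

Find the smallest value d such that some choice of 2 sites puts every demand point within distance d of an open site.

10

Open {D1, D4}.
  Farthest demand point is C2 at distance 10 (to D1); all others are ≤ 10.
With {D1, D5} the worst case is 10.
With {D1, D2} the worst case is 11.
No size-2 selection achieves below 10.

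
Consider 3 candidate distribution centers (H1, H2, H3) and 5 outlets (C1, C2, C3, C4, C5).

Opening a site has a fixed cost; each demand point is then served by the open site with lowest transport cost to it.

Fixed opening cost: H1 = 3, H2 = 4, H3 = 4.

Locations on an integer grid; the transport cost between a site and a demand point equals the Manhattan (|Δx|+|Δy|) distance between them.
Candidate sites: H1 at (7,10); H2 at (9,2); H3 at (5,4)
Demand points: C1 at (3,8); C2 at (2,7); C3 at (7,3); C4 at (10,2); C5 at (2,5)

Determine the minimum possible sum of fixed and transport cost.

Open {H2, H3}: assign each demand point to its cheapest open site.
  C1→H3 6, C2→H3 6, C3→H2 3, C4→H2 1, C5→H3 4
  transport cost 20, fixed 8 → total 28.
Compare {H3}: transport cost 26 + fixed 4 = 30.
Compare {H1, H2, H3}: transport cost 20 + fixed 11 = 31.
Compare {H1, H3}: transport cost 26 + fixed 7 = 33.
All other subsets cost ≥ 30. Minimum total cost: 28.

28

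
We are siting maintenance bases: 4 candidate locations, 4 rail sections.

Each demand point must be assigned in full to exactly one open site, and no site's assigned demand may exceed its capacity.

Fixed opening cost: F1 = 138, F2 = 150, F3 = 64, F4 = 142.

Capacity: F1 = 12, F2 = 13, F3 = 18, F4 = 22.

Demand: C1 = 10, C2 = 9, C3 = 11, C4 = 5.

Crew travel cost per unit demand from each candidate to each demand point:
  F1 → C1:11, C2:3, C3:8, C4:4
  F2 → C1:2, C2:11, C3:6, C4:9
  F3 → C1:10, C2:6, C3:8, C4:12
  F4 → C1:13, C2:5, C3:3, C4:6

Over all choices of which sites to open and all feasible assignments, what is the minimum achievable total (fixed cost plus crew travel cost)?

Open {F3, F4}; cheapest assignment that respects the capacities:
  F3 (cap 18, load 15): C1, C4 — cost 10×10 + 5×12 = 160
  F4 (cap 22, load 20): C2, C3 — cost 9×5 + 11×3 = 78
  Shipping 238, fixed 206 → total 444.
  Any other capacity-feasible assignment to {F3, F4} ships for at least 238.
Compare {F2, F3, F4}: its best feasible assignment gives total 493.
Compare {F1, F3, F4}: its best feasible assignment gives total 534.
Every other set of open sites that can feasibly serve all demand totals ≥ 493 even under its best assignment. Minimum: 444.

444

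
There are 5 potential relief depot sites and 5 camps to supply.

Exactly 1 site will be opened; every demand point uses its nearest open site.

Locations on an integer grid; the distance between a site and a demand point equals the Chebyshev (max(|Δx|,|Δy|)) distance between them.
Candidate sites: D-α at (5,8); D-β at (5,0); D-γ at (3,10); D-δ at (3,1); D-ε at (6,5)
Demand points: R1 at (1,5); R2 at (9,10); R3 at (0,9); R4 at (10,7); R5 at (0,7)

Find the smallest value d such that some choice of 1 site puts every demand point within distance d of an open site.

Open {D-α}.
  Farthest demand point is R3 at distance 5 (to D-α); all others are ≤ 5.
With {D-ε} the worst case is 6.
With {D-γ} the worst case is 7.
No size-1 selection achieves below 5.

5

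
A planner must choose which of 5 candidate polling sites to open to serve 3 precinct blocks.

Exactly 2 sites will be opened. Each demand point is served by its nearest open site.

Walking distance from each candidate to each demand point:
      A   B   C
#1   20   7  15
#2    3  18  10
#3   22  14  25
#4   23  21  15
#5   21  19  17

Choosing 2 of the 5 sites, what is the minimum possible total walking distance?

Open {#1, #2}.
  A→#2 3, B→#1 7, C→#2 10  ⇒ total 20.
Compare {#2, #3}: total 27.
Compare {#2, #4}: total 31.
No size-2 selection does better; minimum is 20.

20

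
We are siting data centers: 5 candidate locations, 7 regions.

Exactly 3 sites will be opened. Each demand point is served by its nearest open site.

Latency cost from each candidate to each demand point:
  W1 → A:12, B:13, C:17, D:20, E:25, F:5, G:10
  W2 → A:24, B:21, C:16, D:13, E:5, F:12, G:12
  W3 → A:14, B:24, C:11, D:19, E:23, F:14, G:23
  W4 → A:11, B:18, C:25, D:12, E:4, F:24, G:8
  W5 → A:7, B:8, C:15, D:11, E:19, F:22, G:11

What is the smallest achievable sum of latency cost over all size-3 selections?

Open {W1, W4, W5}.
  A→W5 7, B→W5 8, C→W5 15, D→W5 11, E→W4 4, F→W1 5, G→W4 8  ⇒ total 58.
Compare {W1, W2, W5}: total 61.
Compare {W3, W4, W5}: total 63.
No size-3 selection does better; minimum is 58.

58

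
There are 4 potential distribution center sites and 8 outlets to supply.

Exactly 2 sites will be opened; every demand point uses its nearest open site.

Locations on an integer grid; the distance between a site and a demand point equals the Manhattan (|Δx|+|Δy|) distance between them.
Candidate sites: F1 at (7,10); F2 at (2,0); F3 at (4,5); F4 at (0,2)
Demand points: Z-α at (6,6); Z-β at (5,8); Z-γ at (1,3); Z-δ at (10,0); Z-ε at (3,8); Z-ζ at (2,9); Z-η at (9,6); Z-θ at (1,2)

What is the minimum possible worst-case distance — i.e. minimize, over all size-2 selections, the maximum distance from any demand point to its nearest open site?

Open {F1, F2}.
  Farthest demand point is Z-δ at distance 8 (to F2); all others are ≤ 8.
With {F2, F3} the worst case is 8.
With {F1, F3} the worst case is 11.
No size-2 selection achieves below 8.

8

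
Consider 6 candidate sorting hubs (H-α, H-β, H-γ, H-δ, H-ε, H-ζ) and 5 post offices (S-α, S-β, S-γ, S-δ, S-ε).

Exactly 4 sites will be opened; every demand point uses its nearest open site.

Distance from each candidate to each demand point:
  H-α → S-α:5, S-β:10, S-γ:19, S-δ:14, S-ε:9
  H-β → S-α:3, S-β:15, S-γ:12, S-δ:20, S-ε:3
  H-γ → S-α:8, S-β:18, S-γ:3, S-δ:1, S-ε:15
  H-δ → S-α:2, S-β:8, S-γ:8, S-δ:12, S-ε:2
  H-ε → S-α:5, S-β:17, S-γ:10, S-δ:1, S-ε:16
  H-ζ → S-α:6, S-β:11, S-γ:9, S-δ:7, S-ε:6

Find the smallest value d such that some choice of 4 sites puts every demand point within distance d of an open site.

8

Open {H-α, H-β, H-γ, H-δ}.
  Farthest demand point is S-β at distance 8 (to H-δ); all others are ≤ 8.
With {H-α, H-β, H-δ, H-ε} the worst case is 8.
With {H-α, H-β, H-δ, H-ζ} the worst case is 8.
No size-4 selection achieves below 8.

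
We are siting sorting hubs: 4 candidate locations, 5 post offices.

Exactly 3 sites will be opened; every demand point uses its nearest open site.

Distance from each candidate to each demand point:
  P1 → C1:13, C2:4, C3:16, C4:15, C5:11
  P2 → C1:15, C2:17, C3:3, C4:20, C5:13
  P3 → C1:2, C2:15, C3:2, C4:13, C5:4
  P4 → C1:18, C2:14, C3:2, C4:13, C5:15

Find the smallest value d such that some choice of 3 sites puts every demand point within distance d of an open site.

Open {P1, P2, P3}.
  Farthest demand point is C4 at distance 13 (to P3); all others are ≤ 13.
With {P1, P2, P4} the worst case is 13.
With {P1, P3, P4} the worst case is 13.
No size-3 selection achieves below 13.

13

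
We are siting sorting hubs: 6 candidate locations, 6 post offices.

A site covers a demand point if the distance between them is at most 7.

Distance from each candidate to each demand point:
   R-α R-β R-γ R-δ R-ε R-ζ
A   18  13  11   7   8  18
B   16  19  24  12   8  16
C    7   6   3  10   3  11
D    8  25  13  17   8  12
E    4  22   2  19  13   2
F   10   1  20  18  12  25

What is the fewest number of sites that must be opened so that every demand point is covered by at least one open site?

Coverage sets (demand points within 7 of each site):
  A: {R-δ}
  B: {}
  C: {R-α, R-β, R-γ, R-ε}
  D: {}
  E: {R-α, R-γ, R-ζ}
  F: {R-β}
No 2 sites suffice: every size-2 union leaves at least one demand point uncovered.
But {A, C, E} covers everything, so the minimum is 3.

3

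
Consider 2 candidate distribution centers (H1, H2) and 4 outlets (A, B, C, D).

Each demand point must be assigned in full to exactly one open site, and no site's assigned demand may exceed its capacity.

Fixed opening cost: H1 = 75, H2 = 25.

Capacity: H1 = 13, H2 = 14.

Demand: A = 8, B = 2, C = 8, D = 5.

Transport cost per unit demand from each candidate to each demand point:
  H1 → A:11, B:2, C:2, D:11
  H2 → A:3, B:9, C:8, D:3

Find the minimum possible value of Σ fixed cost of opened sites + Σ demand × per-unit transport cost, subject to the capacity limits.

Open {H1, H2}; cheapest assignment that respects the capacities:
  H1 (cap 13, load 10): B, C — cost 2×2 + 8×2 = 20
  H2 (cap 14, load 13): A, D — cost 8×3 + 5×3 = 39
  Shipping 59, fixed 100 → total 159.
  Any other capacity-feasible assignment to {H1, H2} ships for at least 59.
Total demand is 23 and no other set of sites has combined capacity ≥ 23, so {H1, H2} is the only feasible choice of open sites. Minimum: 159.

159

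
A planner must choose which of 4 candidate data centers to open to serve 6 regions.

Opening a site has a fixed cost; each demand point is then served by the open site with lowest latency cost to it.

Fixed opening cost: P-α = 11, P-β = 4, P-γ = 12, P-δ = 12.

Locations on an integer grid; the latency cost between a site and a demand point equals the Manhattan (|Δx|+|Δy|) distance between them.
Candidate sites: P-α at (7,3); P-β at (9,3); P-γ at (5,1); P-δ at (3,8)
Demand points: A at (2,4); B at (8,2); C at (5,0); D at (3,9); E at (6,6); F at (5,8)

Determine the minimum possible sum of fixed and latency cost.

Open {P-β, P-δ}: assign each demand point to its cheapest open site.
  A→P-δ 5, B→P-β 2, C→P-β 7, D→P-δ 1, E→P-δ 5, F→P-δ 2
  latency cost 22, fixed 16 → total 38.
Compare {P-α, P-δ}: latency cost 19 + fixed 23 = 42.
Compare {P-γ, P-δ}: latency cost 18 + fixed 24 = 42.
Compare {P-β, P-γ, P-δ}: latency cost 16 + fixed 28 = 44.
All other subsets cost ≥ 42. Minimum total cost: 38.

38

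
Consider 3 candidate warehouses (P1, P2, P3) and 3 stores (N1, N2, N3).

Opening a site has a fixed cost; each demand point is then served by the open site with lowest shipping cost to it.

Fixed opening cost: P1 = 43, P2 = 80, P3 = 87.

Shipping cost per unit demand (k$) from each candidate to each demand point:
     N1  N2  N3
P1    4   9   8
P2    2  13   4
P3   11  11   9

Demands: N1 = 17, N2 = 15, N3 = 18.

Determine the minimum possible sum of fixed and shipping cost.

Open {P1, P2}: assign each demand point to its cheapest open site.
  N1→P2 17×2=34, N2→P1 15×9=135, N3→P2 18×4=72
  shipping cost 241, fixed 123 → total 364.
Compare {P2}: shipping cost 301 + fixed 80 = 381.
Compare {P1}: shipping cost 347 + fixed 43 = 390.
Compare {P2, P3}: shipping cost 271 + fixed 167 = 438.
All other subsets cost ≥ 381. Minimum total cost: 364.

364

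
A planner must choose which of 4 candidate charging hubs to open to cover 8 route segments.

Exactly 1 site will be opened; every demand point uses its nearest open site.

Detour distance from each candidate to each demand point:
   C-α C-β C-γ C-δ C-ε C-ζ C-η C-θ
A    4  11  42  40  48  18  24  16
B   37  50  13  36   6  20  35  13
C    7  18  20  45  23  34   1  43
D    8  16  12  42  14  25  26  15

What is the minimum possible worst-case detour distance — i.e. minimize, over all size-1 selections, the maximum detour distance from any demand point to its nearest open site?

Open {D}.
  Farthest demand point is C-δ at detour distance 42 (to D); all others are ≤ 42.
With {C} the worst case is 45.
With {A} the worst case is 48.
No size-1 selection achieves below 42.

42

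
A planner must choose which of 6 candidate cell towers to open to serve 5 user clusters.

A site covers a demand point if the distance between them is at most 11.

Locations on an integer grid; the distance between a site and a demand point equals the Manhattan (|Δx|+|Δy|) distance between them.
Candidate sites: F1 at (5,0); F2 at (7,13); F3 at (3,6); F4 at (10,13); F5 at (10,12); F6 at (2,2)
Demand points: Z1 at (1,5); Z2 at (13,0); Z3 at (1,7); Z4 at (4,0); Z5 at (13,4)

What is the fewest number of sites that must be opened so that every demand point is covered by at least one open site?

Coverage sets (demand points within 11 of each site):
  F1: {Z1, Z2, Z3, Z4}
  F2: {}
  F3: {Z1, Z3, Z4}
  F4: {}
  F5: {Z5}
  F6: {Z1, Z3, Z4}
No single site covers all 5 demand points.
But {F1, F5} covers everything, so the minimum is 2.

2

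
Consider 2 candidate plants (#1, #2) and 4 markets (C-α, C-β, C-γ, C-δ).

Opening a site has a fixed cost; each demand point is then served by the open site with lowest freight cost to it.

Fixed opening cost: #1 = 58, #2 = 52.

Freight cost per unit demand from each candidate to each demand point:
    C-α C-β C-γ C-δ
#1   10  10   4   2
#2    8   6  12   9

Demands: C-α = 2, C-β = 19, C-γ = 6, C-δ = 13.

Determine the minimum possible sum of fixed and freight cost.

Open {#1, #2}: assign each demand point to its cheapest open site.
  C-α→#2 2×8=16, C-β→#2 19×6=114, C-γ→#1 6×4=24, C-δ→#1 13×2=26
  freight cost 180, fixed 110 → total 290.
Compare {#1}: freight cost 260 + fixed 58 = 318.
Compare {#2}: freight cost 319 + fixed 52 = 371.

290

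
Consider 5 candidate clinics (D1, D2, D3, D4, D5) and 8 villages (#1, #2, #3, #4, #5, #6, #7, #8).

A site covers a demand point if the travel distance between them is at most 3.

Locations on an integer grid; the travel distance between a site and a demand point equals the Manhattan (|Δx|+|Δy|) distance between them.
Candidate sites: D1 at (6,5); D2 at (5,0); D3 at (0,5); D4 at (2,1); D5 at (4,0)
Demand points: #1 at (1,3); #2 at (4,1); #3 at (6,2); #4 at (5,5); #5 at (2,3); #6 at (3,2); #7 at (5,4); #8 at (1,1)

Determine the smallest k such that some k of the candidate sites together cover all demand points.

Coverage sets (demand points within 3 of each site):
  D1: {#3, #4, #7}
  D2: {#2, #3}
  D3: {#1}
  D4: {#1, #2, #5, #6, #8}
  D5: {#2, #6}
No single site covers all 8 demand points.
But {D1, D4} covers everything, so the minimum is 2.

2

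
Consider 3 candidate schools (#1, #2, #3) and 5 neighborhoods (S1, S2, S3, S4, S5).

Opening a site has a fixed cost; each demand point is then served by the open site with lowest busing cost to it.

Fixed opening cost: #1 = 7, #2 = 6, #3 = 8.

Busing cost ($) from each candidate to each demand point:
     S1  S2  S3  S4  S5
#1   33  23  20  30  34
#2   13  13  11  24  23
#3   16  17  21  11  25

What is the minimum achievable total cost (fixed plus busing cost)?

Open {#2, #3}: assign each demand point to its cheapest open site.
  S1→#2 13, S2→#2 13, S3→#2 11, S4→#3 11, S5→#2 23
  busing cost 71, fixed 14 → total 85.
Compare {#2}: busing cost 84 + fixed 6 = 90.
Compare {#1, #2, #3}: busing cost 71 + fixed 21 = 92.
Compare {#1, #2}: busing cost 84 + fixed 13 = 97.
All other subsets cost ≥ 90. Minimum total cost: 85.

85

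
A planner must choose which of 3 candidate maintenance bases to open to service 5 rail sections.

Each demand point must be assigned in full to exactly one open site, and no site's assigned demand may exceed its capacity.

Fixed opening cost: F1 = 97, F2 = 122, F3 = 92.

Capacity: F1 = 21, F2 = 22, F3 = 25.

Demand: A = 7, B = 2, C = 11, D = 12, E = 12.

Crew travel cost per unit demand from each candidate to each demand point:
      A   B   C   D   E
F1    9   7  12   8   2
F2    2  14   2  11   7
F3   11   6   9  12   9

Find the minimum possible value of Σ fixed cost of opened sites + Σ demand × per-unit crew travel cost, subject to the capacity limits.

527

Open {F1, F2, F3}; cheapest assignment that respects the capacities:
  F1 (cap 21, load 12): E — cost 12×2 = 24
  F2 (cap 22, load 18): A, C — cost 7×2 + 11×2 = 36
  F3 (cap 25, load 14): B, D — cost 2×6 + 12×12 = 156
  Shipping 216, fixed 311 → total 527.
  Any other capacity-feasible assignment to {F1, F2, F3} ships for at least 216.
Compare {F2, F3}: its best feasible assignment gives total 530.
Compare {F1, F3}: its best feasible assignment gives total 531.
Every other set of open sites that can feasibly serve all demand totals ≥ 530 even under its best assignment. Minimum: 527.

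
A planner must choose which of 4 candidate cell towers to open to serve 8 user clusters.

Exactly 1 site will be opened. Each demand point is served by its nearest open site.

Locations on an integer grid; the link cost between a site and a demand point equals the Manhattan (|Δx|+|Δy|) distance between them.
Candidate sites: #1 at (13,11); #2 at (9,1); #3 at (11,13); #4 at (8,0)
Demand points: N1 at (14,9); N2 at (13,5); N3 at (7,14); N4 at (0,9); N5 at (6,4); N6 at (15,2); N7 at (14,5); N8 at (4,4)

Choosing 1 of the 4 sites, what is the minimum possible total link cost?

81

Open {#1}.
  N1→#1 3, N2→#1 6, N3→#1 9, N4→#1 15, N5→#1 14, N6→#1 11, N7→#1 7, N8→#1 16  ⇒ total 81.
Compare {#2}: total 83.
Compare {#4}: total 91.
No size-1 selection does better; minimum is 81.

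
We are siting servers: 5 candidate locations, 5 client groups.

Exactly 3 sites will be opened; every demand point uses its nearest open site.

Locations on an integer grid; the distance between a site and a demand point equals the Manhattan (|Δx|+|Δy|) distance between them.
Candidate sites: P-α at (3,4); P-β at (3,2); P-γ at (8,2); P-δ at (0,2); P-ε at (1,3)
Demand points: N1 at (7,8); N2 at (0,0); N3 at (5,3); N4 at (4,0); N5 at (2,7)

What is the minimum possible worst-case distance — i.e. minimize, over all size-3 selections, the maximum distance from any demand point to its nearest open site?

Open {P-α, P-β, P-γ}.
  Farthest demand point is N1 at distance 7 (to P-γ); all others are ≤ 7.
With {P-α, P-γ, P-δ} the worst case is 7.
With {P-α, P-γ, P-ε} the worst case is 7.
No size-3 selection achieves below 7.

7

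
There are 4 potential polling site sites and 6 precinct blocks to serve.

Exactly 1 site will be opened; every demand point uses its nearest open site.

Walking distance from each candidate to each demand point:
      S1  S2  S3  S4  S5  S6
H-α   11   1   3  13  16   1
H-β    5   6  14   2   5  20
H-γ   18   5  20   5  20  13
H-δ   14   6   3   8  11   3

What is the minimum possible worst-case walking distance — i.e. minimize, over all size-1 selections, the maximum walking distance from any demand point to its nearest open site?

Open {H-δ}.
  Farthest demand point is S1 at walking distance 14 (to H-δ); all others are ≤ 14.
With {H-α} the worst case is 16.
With {H-β} the worst case is 20.
No size-1 selection achieves below 14.

14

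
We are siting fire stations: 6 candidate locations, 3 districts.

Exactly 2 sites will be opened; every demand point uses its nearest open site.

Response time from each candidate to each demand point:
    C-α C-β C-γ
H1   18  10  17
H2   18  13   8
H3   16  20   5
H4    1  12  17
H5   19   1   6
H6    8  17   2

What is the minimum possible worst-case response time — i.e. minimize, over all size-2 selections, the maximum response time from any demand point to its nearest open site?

6

Open {H4, H5}.
  Farthest demand point is C-γ at response time 6 (to H5); all others are ≤ 6.
With {H5, H6} the worst case is 8.
With {H1, H6} the worst case is 10.
No size-2 selection achieves below 6.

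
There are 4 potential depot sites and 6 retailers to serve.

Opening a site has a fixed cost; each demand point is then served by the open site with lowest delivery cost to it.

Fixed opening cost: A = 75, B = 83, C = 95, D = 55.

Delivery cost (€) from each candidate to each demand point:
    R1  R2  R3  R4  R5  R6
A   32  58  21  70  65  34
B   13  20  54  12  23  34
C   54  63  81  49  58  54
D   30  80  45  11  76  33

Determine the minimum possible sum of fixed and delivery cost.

239

Open {B}: assign each demand point to its cheapest open site.
  R1→B 13, R2→B 20, R3→B 54, R4→B 12, R5→B 23, R6→B 34
  delivery cost 156, fixed 83 → total 239.
Compare {A, B}: delivery cost 123 + fixed 158 = 281.
Compare {B, D}: delivery cost 145 + fixed 138 = 283.
Compare {D}: delivery cost 275 + fixed 55 = 330.
All other subsets cost ≥ 281. Minimum total cost: 239.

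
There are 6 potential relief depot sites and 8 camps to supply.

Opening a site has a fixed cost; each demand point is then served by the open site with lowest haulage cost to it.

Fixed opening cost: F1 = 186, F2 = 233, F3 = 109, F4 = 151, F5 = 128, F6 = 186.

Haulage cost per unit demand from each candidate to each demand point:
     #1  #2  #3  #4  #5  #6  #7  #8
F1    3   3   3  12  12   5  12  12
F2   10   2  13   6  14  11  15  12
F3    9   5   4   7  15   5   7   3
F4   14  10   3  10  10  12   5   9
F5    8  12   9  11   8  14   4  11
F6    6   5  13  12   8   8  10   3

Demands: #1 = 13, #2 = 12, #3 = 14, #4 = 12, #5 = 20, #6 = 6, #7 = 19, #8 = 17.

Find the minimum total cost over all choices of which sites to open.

858

Open {F3, F5}: assign each demand point to its cheapest open site.
  #1→F5 13×8=104, #2→F3 12×5=60, #3→F3 14×4=56, #4→F3 12×7=84, #5→F5 20×8=160, #6→F3 6×5=30, #7→F5 19×4=76, #8→F3 17×3=51
  haulage cost 621, fixed 237 → total 858.
Compare {F3, F4}: haulage cost 679 + fixed 260 = 939.
Compare {F3}: haulage cost 831 + fixed 109 = 940.
Compare {F1, F3, F5}: haulage cost 518 + fixed 423 = 941.
All other subsets cost ≥ 939. Minimum total cost: 858.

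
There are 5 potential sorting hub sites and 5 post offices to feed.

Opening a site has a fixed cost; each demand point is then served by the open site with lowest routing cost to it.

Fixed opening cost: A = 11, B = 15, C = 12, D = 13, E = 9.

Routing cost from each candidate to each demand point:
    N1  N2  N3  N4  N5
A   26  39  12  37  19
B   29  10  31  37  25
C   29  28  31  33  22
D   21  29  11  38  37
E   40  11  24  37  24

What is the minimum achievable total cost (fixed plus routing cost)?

125

Open {A, E}: assign each demand point to its cheapest open site.
  N1→A 26, N2→E 11, N3→A 12, N4→A 37, N5→A 19
  routing cost 105, fixed 20 → total 125.
Compare {D, E}: routing cost 104 + fixed 22 = 126.
Compare {A, B}: routing cost 104 + fixed 26 = 130.
Compare {B, D}: routing cost 104 + fixed 28 = 132.
All other subsets cost ≥ 126. Minimum total cost: 125.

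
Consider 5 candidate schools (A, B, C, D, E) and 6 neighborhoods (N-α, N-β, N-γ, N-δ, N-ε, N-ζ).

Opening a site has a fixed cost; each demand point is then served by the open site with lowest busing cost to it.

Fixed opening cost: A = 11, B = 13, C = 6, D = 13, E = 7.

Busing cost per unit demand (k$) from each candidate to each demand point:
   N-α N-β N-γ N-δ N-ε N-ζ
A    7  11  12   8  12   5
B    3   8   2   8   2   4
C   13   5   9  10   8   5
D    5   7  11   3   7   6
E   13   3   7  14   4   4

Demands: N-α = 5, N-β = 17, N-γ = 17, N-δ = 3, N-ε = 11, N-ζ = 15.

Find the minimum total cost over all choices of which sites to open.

224

Open {B, D, E}: assign each demand point to its cheapest open site.
  N-α→B 5×3=15, N-β→E 17×3=51, N-γ→B 17×2=34, N-δ→D 3×3=9, N-ε→B 11×2=22, N-ζ→B 15×4=60
  busing cost 191, fixed 33 → total 224.
Compare {B, E}: busing cost 206 + fixed 20 = 226.
Compare {B, C, D, E}: busing cost 191 + fixed 39 = 230.
Compare {B, C, E}: busing cost 206 + fixed 26 = 232.
All other subsets cost ≥ 226. Minimum total cost: 224.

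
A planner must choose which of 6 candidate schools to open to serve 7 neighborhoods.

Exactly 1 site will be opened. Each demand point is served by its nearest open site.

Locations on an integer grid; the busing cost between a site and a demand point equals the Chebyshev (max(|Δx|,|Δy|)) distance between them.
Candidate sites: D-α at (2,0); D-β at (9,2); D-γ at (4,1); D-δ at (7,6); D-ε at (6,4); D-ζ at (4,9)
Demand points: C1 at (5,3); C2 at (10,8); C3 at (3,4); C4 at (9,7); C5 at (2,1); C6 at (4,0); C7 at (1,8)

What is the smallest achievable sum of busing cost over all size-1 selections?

24

Open {D-ε}.
  C1→D-ε 1, C2→D-ε 4, C3→D-ε 3, C4→D-ε 3, C5→D-ε 4, C6→D-ε 4, C7→D-ε 5  ⇒ total 24.
Compare {D-γ}: total 28.
Compare {D-δ}: total 29.
No size-1 selection does better; minimum is 24.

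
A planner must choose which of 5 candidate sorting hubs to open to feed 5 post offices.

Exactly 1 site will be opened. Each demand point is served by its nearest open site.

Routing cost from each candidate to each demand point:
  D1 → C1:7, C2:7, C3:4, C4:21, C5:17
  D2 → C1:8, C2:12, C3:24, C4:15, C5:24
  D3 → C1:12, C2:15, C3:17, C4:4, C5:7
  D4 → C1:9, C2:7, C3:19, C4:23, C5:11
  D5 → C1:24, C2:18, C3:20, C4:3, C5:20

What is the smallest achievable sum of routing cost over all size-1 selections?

Open {D3}.
  C1→D3 12, C2→D3 15, C3→D3 17, C4→D3 4, C5→D3 7  ⇒ total 55.
Compare {D1}: total 56.
Compare {D4}: total 69.
No size-1 selection does better; minimum is 55.

55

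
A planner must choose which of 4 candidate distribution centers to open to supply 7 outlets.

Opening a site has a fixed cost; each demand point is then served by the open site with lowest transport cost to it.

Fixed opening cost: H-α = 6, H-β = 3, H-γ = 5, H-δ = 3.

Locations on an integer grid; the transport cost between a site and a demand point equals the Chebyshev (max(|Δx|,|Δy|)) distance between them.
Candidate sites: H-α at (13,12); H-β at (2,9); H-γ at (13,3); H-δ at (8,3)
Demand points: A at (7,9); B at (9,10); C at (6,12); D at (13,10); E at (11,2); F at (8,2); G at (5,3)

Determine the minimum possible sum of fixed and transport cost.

Open {H-α, H-β, H-δ}: assign each demand point to its cheapest open site.
  A→H-β 5, B→H-α 4, C→H-β 4, D→H-α 2, E→H-δ 3, F→H-δ 1, G→H-δ 3
  transport cost 22, fixed 12 → total 34.
Compare {H-α, H-δ}: transport cost 26 + fixed 9 = 35.
Compare {H-β, H-δ}: transport cost 30 + fixed 6 = 36.
Compare {H-α, H-β, H-γ, H-δ}: transport cost 21 + fixed 17 = 38.
All other subsets cost ≥ 35. Minimum total cost: 34.

34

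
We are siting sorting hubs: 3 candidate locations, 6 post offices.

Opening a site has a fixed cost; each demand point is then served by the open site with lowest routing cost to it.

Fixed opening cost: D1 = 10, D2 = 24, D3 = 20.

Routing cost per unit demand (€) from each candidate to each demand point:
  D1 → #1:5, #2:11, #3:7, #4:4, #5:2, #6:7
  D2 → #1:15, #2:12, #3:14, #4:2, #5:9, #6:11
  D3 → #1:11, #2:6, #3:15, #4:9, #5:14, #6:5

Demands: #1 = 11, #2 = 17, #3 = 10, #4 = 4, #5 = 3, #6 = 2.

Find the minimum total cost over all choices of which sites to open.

Open {D1, D3}: assign each demand point to its cheapest open site.
  #1→D1 11×5=55, #2→D3 17×6=102, #3→D1 10×7=70, #4→D1 4×4=16, #5→D1 3×2=6, #6→D3 2×5=10
  routing cost 259, fixed 30 → total 289.
Compare {D1, D2, D3}: routing cost 251 + fixed 54 = 305.
Compare {D1}: routing cost 348 + fixed 10 = 358.
Compare {D1, D2}: routing cost 340 + fixed 34 = 374.
All other subsets cost ≥ 305. Minimum total cost: 289.

289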